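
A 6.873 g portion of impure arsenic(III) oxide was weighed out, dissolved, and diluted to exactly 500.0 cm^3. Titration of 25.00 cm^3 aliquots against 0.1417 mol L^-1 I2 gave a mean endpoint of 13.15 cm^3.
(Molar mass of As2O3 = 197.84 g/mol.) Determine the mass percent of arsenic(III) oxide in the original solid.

53.64 %

As2O3 + 2 I2 + 2 H2O → As2O5 + 4 HI
n(I2) per titration = 0.01315 × 0.1417 = 1.863 × 10^-3 mol
From the 1:2 ratio, n(As2O3) in each aliquot = 1/2 × 1.863 × 10^-3 = 9.317 × 10^-4 mol
n(As2O3) in the whole flask = 9.317 × 10^-4 × 500.0/25.00 = 0.01863 mol
mass of As2O3 = 0.01863 × 197.84 = 3.686 g
% As2O3 = 3.686 / 6.873 × 100 = 53.64 %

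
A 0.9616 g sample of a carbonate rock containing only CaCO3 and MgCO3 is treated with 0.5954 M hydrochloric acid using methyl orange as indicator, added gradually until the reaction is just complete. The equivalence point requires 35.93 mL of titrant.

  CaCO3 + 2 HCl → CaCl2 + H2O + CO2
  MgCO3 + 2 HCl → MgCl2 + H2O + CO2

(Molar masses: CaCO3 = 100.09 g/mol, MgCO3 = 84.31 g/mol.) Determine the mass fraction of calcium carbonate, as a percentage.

n(HCl) = 0.03593 × 0.5954 = 0.02139 mol
Let x = n(CaCO3), y = n(MgCO3).
Titrant: 2x + 2y = 0.02139;  mass: 100.09x + 84.31y = 0.9616
Solving, x = 3.789 × 10^-3 mol, y = 6.907 × 10^-3 mol
mass of CaCO3 = 3.789 × 10^-3 × 100.09 = 0.3792 g
% CaCO3 = 0.3792 / 0.9616 × 100 = 39.44 %

39.44 %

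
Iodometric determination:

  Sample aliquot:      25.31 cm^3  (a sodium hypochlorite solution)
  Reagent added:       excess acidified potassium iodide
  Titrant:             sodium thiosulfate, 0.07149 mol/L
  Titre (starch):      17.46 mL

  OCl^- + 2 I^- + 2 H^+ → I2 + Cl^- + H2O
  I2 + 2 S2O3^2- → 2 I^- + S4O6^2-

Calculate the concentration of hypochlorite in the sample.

0.02466 mol/L

n(S2O3^2-) = 0.01746 × 0.07149 = 1.248 × 10^-3 mol
n(I2) = n(S2O3^2-)/2 = 6.241 × 10^-4 mol
n(OCl^-) in the aliquot = 6.241 × 10^-4 mol (1:1 ratio)
[OCl^-] = 6.241 × 10^-4 / 0.02531 = 0.02466 mol/L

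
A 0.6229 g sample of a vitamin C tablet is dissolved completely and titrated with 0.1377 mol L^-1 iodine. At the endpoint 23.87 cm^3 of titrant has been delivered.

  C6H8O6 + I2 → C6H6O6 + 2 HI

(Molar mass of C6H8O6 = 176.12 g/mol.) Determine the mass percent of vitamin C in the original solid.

92.93 %

n(I2) = 0.02387 L × 0.1377 mol/L = 3.287 × 10^-3 mol
n(C6H8O6) = 3.287 × 10^-3 mol (1:1 ratio)
mass of C6H8O6 = 3.287 × 10^-3 × 176.12 g/mol = 0.5789 g
% C6H8O6 = 0.5789 / 0.6229 × 100 = 92.93 %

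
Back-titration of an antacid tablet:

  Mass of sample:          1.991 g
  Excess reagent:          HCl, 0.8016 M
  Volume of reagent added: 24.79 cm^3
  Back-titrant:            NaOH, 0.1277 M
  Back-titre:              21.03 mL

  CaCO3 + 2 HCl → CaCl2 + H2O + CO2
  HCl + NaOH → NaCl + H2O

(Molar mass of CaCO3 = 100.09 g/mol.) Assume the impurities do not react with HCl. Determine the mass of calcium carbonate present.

n(HCl) added = 0.02479 × 0.8016 = 0.01987 mol
n(NaOH) used in back-titration = 0.02103 × 0.1277 = 2.686 × 10^-3 mol
n(HCl) left over = 2.686 × 10^-3 mol (1:1 ratio)
n(HCl) consumed by analyte = 0.01987 − 2.686 × 10^-3 = 0.01719 mol
From the 1:2 ratio, n(CaCO3) = 1/2 × 0.01719 = 8.593 × 10^-3 mol
mass of CaCO3 = 8.593 × 10^-3 × 100.09 = 0.8601 g

0.8601 g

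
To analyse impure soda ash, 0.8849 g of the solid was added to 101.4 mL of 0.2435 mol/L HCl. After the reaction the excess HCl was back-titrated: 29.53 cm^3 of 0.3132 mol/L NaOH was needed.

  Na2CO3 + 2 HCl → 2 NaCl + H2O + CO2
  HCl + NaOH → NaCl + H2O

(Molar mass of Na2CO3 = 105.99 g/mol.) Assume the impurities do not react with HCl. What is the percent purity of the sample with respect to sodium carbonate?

n(HCl) added = 0.1014 × 0.2435 = 0.02469 mol
n(NaOH) used in back-titration = 0.02953 × 0.3132 = 9.249 × 10^-3 mol
n(HCl) left over = 9.249 × 10^-3 mol (1:1 ratio)
n(HCl) consumed by analyte = 0.02469 − 9.249 × 10^-3 = 0.01544 mol
From the 1:2 ratio, n(Na2CO3) = 1/2 × 0.01544 = 7.721 × 10^-3 mol
mass of Na2CO3 = 7.721 × 10^-3 × 105.99 = 0.8184 g
% Na2CO3 = 0.8184 / 0.8849 × 100 = 92.48 %

92.48 %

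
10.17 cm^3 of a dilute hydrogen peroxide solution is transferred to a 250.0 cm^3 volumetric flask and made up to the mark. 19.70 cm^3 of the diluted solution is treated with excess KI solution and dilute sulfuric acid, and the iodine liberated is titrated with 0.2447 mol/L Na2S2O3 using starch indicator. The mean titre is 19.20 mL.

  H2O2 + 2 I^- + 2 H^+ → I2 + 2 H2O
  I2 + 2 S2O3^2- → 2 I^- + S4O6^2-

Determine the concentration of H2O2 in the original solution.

2.931 mol/L

n(S2O3^2-) = 0.01920 × 0.2447 = 4.698 × 10^-3 mol
n(I2) = n(S2O3^2-)/2 = 2.349 × 10^-3 mol
n(H2O2) in the aliquot = 2.349 × 10^-3 mol (1:1 ratio)
[H2O2]_dilute = 2.349 × 10^-3 / 0.01970 = 0.1192 mol/L
[H2O2]_original = 0.1192 × 250.0/10.17 = 2.931 mol/L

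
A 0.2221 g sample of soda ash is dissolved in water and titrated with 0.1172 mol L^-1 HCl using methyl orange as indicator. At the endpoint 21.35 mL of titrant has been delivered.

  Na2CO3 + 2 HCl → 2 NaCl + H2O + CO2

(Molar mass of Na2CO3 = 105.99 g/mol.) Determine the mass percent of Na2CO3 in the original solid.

n(HCl) = 0.02135 L × 0.1172 mol/L = 2.502 × 10^-3 mol
From the 1:2 ratio, n(Na2CO3) = 1/2 × 2.502 × 10^-3 = 1.251 × 10^-3 mol
mass of Na2CO3 = 1.251 × 10^-3 × 105.99 g/mol = 0.1326 g
% Na2CO3 = 0.1326 / 0.2221 × 100 = 59.71 %

59.71 %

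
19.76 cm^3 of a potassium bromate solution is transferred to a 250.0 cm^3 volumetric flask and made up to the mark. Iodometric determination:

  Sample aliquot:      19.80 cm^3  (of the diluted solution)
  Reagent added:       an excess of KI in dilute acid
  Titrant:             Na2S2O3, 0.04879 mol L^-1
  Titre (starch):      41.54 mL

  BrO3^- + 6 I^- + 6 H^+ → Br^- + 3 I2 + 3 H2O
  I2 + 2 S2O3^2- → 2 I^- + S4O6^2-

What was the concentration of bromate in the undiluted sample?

n(S2O3^2-) = 0.04154 × 0.04879 = 2.027 × 10^-3 mol
n(I2) = n(S2O3^2-)/2 = 1.013 × 10^-3 mol
From the 1:3 ratio, n(BrO3^-) in the aliquot = 1/3 × 1.013 × 10^-3 = 3.378 × 10^-4 mol
[BrO3^-]_dilute = 3.378 × 10^-4 / 0.01980 = 0.01706 mol/L
[BrO3^-]_original = 0.01706 × 250.0/19.76 = 0.2158 mol/L

0.2158 mol/L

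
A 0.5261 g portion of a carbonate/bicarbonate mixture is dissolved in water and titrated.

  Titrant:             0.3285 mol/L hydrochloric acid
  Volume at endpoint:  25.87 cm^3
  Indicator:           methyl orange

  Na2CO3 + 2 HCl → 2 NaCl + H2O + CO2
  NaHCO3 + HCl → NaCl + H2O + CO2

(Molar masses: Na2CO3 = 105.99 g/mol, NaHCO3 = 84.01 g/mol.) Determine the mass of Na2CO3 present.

n(HCl) = 0.02587 × 0.3285 = 8.498 × 10^-3 mol
Let x = n(Na2CO3), y = n(NaHCO3).
Titrant: 2x + 1y = 8.498 × 10^-3;  mass: 105.99x + 84.01y = 0.5261
Solving, x = 3.028 × 10^-3 mol, y = 2.442 × 10^-3 mol
mass of Na2CO3 = 3.028 × 10^-3 × 105.99 = 0.3210 g

0.3210 g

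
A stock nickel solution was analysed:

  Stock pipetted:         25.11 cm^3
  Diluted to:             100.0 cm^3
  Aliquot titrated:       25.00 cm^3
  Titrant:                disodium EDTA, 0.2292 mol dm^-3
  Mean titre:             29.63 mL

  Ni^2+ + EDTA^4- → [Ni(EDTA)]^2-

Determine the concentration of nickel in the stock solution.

1.082 mol/L

n(EDTA) = 0.02963 × 0.2292 = 6.791 × 10^-3 mol
n(Ni2+) in the aliquot = 6.791 × 10^-3 mol (1:1 ratio)
[Ni2+]_dilute = 6.791 × 10^-3 / 0.02500 = 0.2716 mol/L
Dilution factor = 100.0 / 25.11 = 3.982
[Ni2+]_stock = 0.2716 × 3.982 = 1.082 mol/L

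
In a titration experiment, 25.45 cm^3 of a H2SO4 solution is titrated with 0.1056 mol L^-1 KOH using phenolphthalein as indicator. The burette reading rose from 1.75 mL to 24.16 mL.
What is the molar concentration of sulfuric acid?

H2SO4 + 2 KOH → K2SO4 + 2 H2O
n(KOH) = 0.02241 L × 0.1056 mol/L = 2.366 × 10^-3 mol
From the 1:2 mole ratio, n(H2SO4) = 1/2 × 2.366 × 10^-3 = 1.183 × 10^-3 mol
[H2SO4] = 1.183 × 10^-3 mol / 0.02545 L = 0.04649 mol/L

0.04649 mol/L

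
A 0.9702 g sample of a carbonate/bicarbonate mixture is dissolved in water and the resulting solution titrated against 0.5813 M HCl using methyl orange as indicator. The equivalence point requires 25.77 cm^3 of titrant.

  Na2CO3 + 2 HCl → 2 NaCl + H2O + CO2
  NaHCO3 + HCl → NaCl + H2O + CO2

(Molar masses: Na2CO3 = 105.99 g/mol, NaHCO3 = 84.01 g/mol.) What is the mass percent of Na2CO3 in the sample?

n(HCl) = 0.02577 × 0.5813 = 0.01498 mol
Let x = n(Na2CO3), y = n(NaHCO3).
Titrant: 2x + 1y = 0.01498;  mass: 105.99x + 84.01y = 0.9702
Solving, x = 4.647 × 10^-3 mol, y = 5.685 × 10^-3 mol
mass of Na2CO3 = 4.647 × 10^-3 × 105.99 = 0.4926 g
% Na2CO3 = 0.4926 / 0.9702 × 100 = 50.77 %

50.77 %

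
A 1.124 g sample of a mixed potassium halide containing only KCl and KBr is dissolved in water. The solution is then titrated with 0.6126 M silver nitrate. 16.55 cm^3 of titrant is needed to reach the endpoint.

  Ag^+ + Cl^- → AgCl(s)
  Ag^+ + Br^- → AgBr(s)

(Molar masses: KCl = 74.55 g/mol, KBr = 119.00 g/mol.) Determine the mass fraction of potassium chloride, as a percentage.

12.31 %

n(AgNO3) = 0.01655 × 0.6126 = 0.01014 mol
Let x = n(KCl), y = n(KBr).
Titrant: 1x + 1y = 0.01014;  mass: 74.55x + 119.00y = 1.124
Solving, x = 1.856 × 10^-3 mol, y = 8.283 × 10^-3 mol
mass of KCl = 1.856 × 10^-3 × 74.55 = 0.1383 g
% KCl = 0.1383 / 1.124 × 100 = 12.31 %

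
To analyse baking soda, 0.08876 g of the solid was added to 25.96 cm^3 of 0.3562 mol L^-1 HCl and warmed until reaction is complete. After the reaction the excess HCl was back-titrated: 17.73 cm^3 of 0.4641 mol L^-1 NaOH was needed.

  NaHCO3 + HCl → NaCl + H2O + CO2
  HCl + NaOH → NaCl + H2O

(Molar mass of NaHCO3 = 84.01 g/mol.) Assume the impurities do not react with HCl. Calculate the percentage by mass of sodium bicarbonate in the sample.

96.40 %

n(HCl) added = 0.02596 × 0.3562 = 9.247 × 10^-3 mol
n(NaOH) used in back-titration = 0.01773 × 0.4641 = 8.228 × 10^-3 mol
n(HCl) left over = 8.228 × 10^-3 mol (1:1 ratio)
n(HCl) consumed by analyte = 9.247 × 10^-3 − 8.228 × 10^-3 = 1.018 × 10^-3 mol
n(NaHCO3) = 1.018 × 10^-3 mol (1:1 ratio)
mass of NaHCO3 = 1.018 × 10^-3 × 84.01 = 0.08556 g
% NaHCO3 = 0.08556 / 0.08876 × 100 = 96.40 %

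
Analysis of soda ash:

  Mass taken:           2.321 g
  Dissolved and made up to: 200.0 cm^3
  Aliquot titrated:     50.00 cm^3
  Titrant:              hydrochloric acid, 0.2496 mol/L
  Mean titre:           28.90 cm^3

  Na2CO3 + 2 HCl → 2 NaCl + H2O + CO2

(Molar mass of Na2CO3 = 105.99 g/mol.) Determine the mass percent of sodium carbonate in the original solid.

n(HCl) per titration = 0.02890 × 0.2496 = 7.213 × 10^-3 mol
From the 1:2 ratio, n(Na2CO3) in each aliquot = 1/2 × 7.213 × 10^-3 = 3.607 × 10^-3 mol
n(Na2CO3) in the whole flask = 3.607 × 10^-3 × 200.0/50.00 = 0.01443 mol
mass of Na2CO3 = 0.01443 × 105.99 = 1.529 g
% Na2CO3 = 1.529 / 2.321 × 100 = 65.88 %

65.88 %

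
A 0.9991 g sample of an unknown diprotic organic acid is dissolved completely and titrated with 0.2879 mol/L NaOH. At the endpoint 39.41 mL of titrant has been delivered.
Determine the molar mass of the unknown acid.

n(NaOH) = 0.03941 L × 0.2879 mol/L = 0.01135 mol
From the 1:2 ratio, n(H2A) = 1/2 × 0.01135 = 5.673 × 10^-3 mol
M = m / n = 0.9991 g / 5.673 × 10^-3 mol = 176.1 g/mol

176.1 g/mol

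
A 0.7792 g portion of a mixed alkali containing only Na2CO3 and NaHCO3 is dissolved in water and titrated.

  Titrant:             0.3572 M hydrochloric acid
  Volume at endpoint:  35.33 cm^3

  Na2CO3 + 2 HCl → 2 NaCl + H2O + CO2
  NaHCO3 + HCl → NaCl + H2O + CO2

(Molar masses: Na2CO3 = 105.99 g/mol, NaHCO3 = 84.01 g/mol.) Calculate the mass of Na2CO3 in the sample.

n(HCl) = 0.03533 × 0.3572 = 0.01262 mol
Let x = n(Na2CO3), y = n(NaHCO3).
Titrant: 2x + 1y = 0.01262;  mass: 105.99x + 84.01y = 0.7792
Solving, x = 4.530 × 10^-3 mol, y = 3.560 × 10^-3 mol
mass of Na2CO3 = 4.530 × 10^-3 × 105.99 = 0.4801 g

0.4801 g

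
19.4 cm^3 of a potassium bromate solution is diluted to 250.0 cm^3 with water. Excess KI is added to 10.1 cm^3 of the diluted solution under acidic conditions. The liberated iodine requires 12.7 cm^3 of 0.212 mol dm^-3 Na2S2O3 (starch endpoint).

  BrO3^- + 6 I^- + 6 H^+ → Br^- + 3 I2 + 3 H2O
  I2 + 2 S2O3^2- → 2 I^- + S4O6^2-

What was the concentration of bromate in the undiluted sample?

0.573 mol/L

n(S2O3^2-) = 0.0127 × 0.212 = 2.69 × 10^-3 mol
n(I2) = n(S2O3^2-)/2 = 1.35 × 10^-3 mol
From the 1:3 ratio, n(BrO3^-) in the aliquot = 1/3 × 1.35 × 10^-3 = 4.49 × 10^-4 mol
[BrO3^-]_dilute = 4.49 × 10^-4 / 0.0101 = 0.0444 mol/L
[BrO3^-]_original = 0.0444 × 250.0/19.4 = 0.573 mol/L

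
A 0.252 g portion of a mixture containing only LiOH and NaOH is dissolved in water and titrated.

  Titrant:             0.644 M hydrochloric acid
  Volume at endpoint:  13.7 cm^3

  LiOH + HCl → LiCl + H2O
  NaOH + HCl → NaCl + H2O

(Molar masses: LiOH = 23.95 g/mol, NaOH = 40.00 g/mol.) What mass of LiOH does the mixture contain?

n(HCl) = 0.0137 × 0.644 = 8.82 × 10^-3 mol
Let x = n(LiOH), y = n(NaOH).
Titrant: 1x + 1y = 8.82 × 10^-3;  mass: 23.95x + 40.00y = 0.252
Solving, x = 6.29 × 10^-3 mol, y = 2.54 × 10^-3 mol
mass of LiOH = 6.29 × 10^-3 × 23.95 = 0.151 g

0.151 g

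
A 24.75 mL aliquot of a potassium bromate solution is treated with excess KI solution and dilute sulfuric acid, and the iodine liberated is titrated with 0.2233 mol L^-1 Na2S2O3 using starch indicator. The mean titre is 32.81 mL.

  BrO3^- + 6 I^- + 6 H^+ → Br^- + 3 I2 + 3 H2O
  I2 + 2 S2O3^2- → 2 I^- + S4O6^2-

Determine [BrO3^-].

n(S2O3^2-) = 0.03281 × 0.2233 = 7.326 × 10^-3 mol
n(I2) = n(S2O3^2-)/2 = 3.663 × 10^-3 mol
From the 1:3 ratio, n(BrO3^-) in the aliquot = 1/3 × 3.663 × 10^-3 = 1.221 × 10^-3 mol
[BrO3^-] = 1.221 × 10^-3 / 0.02475 = 0.04934 mol/L

0.04934 mol/L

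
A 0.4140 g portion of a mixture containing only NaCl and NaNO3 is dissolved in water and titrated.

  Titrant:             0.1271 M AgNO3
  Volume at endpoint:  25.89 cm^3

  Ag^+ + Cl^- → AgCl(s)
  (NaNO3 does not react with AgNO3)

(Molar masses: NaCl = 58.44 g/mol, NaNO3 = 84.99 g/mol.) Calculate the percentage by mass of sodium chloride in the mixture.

46.45 %

n(AgNO3) = 0.02589 × 0.1271 = 3.291 × 10^-3 mol
Let x = n(NaCl), y = n(NaNO3).
Titrant: 1x = 3.291 × 10^-3;  mass: 58.44x + 84.99y = 0.4140
Solving, x = 3.291 × 10^-3 mol, y = 2.608 × 10^-3 mol
mass of NaCl = 3.291 × 10^-3 × 58.44 = 0.1923 g
% NaCl = 0.1923 / 0.4140 × 100 = 46.45 %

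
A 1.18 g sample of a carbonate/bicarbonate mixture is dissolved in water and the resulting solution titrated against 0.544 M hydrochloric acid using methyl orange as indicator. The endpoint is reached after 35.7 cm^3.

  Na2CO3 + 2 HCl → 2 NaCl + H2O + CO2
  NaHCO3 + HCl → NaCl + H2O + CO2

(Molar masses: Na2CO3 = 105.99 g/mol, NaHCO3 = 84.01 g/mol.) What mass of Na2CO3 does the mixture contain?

0.772 g

n(HCl) = 0.0357 × 0.544 = 0.0194 mol
Let x = n(Na2CO3), y = n(NaHCO3).
Titrant: 2x + 1y = 0.0194;  mass: 105.99x + 84.01y = 1.18
Solving, x = 7.28 × 10^-3 mol, y = 4.86 × 10^-3 mol
mass of Na2CO3 = 7.28 × 10^-3 × 105.99 = 0.772 g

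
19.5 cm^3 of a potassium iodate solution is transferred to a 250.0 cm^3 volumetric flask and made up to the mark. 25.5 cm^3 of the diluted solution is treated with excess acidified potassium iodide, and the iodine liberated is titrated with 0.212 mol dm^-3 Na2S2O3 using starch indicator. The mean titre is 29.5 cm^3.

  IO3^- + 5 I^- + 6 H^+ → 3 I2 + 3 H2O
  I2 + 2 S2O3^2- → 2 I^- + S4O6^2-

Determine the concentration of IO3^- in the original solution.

0.524 mol/L

n(S2O3^2-) = 0.0295 × 0.212 = 6.25 × 10^-3 mol
n(I2) = n(S2O3^2-)/2 = 3.13 × 10^-3 mol
From the 1:3 ratio, n(IO3^-) in the aliquot = 1/3 × 3.13 × 10^-3 = 1.04 × 10^-3 mol
[IO3^-]_dilute = 1.04 × 10^-3 / 0.0255 = 0.0409 mol/L
[IO3^-]_original = 0.0409 × 250.0/19.5 = 0.524 mol/L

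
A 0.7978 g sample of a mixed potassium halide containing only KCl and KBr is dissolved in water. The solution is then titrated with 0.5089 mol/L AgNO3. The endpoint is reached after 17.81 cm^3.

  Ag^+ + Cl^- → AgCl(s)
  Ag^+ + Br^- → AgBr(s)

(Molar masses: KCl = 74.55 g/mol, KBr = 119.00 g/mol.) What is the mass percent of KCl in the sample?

n(AgNO3) = 0.01781 × 0.5089 = 9.064 × 10^-3 mol
Let x = n(KCl), y = n(KBr).
Titrant: 1x + 1y = 9.064 × 10^-3;  mass: 74.55x + 119.00y = 0.7978
Solving, x = 6.316 × 10^-3 mol, y = 2.747 × 10^-3 mol
mass of KCl = 6.316 × 10^-3 × 74.55 = 0.4709 g
% KCl = 0.4709 / 0.7978 × 100 = 59.02 %

59.02 %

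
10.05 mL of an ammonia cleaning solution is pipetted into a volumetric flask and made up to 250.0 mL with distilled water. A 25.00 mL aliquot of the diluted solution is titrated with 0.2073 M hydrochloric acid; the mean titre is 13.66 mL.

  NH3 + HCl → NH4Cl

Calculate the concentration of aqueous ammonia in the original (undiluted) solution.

n(HCl) = 0.01366 × 0.2073 = 2.832 × 10^-3 mol
n(NH3) in the aliquot = 2.832 × 10^-3 mol (1:1 ratio)
[NH3]_dilute = 2.832 × 10^-3 / 0.02500 = 0.1133 mol/L
Dilution factor = 250.0 / 10.05 = 24.88
[NH3]_stock = 0.1133 × 24.88 = 2.818 mol/L

2.818 M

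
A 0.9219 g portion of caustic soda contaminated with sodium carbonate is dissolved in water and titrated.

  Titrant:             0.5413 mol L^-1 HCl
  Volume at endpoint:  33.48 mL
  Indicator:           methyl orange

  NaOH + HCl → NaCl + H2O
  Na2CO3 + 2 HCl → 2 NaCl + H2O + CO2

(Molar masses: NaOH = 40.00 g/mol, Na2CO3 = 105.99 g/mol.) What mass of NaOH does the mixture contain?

n(HCl) = 0.03348 × 0.5413 = 0.01812 mol
Let x = n(NaOH), y = n(Na2CO3).
Titrant: 1x + 2y = 0.01812;  mass: 40.00x + 105.99y = 0.9219
Solving, x = 2.964 × 10^-3 mol, y = 7.579 × 10^-3 mol
mass of NaOH = 2.964 × 10^-3 × 40.00 = 0.1185 g

0.1185 g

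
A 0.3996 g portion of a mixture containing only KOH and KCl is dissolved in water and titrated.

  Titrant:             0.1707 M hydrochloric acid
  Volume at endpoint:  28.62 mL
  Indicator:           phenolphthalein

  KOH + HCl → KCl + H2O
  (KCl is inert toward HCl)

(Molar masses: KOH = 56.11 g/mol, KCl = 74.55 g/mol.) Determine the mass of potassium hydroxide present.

n(HCl) = 0.02862 × 0.1707 = 4.885 × 10^-3 mol
Let x = n(KOH), y = n(KCl).
Titrant: 1x = 4.885 × 10^-3;  mass: 56.11x + 74.55y = 0.3996
Solving, x = 4.885 × 10^-3 mol, y = 1.683 × 10^-3 mol
mass of KOH = 4.885 × 10^-3 × 56.11 = 0.2741 g

0.2741 g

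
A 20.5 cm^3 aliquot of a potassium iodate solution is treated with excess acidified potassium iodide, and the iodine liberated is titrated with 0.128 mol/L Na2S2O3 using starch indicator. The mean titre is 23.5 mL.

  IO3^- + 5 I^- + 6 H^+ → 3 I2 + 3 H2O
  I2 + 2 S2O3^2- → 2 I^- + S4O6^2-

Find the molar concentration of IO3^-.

0.0245 mol/L

n(S2O3^2-) = 0.0235 × 0.128 = 3.01 × 10^-3 mol
n(I2) = n(S2O3^2-)/2 = 1.50 × 10^-3 mol
From the 1:3 ratio, n(IO3^-) in the aliquot = 1/3 × 1.50 × 10^-3 = 5.01 × 10^-4 mol
[IO3^-] = 5.01 × 10^-4 / 0.0205 = 0.0245 mol/L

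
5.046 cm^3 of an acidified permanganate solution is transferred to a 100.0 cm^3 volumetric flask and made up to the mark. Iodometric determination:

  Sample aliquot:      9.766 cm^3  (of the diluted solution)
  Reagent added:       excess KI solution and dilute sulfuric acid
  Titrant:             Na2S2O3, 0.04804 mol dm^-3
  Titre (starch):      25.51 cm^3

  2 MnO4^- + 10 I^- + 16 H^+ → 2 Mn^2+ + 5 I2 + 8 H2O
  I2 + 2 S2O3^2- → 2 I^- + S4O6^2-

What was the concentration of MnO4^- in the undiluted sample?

0.4974 mol/L

n(S2O3^2-) = 0.02551 × 0.04804 = 1.226 × 10^-3 mol
n(I2) = n(S2O3^2-)/2 = 6.128 × 10^-4 mol
From the 2:5 ratio, n(MnO4^-) in the aliquot = 2/5 × 6.128 × 10^-4 = 2.451 × 10^-4 mol
[MnO4^-]_dilute = 2.451 × 10^-4 / 0.009766 = 0.02510 mol/L
[MnO4^-]_original = 0.02510 × 100.0/5.046 = 0.4974 mol/L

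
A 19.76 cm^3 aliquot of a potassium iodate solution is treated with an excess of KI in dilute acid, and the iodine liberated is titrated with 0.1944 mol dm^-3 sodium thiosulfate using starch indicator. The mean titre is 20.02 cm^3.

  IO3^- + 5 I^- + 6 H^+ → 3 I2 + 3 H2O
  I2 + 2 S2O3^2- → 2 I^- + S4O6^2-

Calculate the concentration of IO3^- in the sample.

0.03283 mol/L

n(S2O3^2-) = 0.02002 × 0.1944 = 3.892 × 10^-3 mol
n(I2) = n(S2O3^2-)/2 = 1.946 × 10^-3 mol
From the 1:3 ratio, n(IO3^-) in the aliquot = 1/3 × 1.946 × 10^-3 = 6.486 × 10^-4 mol
[IO3^-] = 6.486 × 10^-4 / 0.01976 = 0.03283 mol/L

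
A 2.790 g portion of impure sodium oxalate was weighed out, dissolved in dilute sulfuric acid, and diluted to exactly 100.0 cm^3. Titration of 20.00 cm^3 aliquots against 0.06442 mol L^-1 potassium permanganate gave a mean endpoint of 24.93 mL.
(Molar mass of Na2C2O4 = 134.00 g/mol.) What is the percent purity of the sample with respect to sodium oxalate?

2 MnO4^- + 5 C2O4^2- + 16 H^+ → 2 Mn^2+ + 10 CO2 + 8 H2O
n(KMnO4) per titration = 0.02493 × 0.06442 = 1.606 × 10^-3 mol
From the 5:2 ratio, n(Na2C2O4) in each aliquot = 5/2 × 1.606 × 10^-3 = 4.015 × 10^-3 mol
n(Na2C2O4) in the whole flask = 4.015 × 10^-3 × 100.0/20.00 = 0.02007 mol
mass of Na2C2O4 = 0.02007 × 134.00 = 2.690 g
% Na2C2O4 = 2.690 / 2.790 × 100 = 96.42 %

96.42 %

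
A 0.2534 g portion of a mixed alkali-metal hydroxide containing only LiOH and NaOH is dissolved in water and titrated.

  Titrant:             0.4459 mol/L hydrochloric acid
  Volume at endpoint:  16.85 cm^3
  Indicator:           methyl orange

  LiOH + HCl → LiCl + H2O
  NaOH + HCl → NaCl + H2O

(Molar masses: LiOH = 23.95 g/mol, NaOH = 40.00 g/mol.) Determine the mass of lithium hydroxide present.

0.07034 g

n(HCl) = 0.01685 × 0.4459 = 7.513 × 10^-3 mol
Let x = n(LiOH), y = n(NaOH).
Titrant: 1x + 1y = 7.513 × 10^-3;  mass: 23.95x + 40.00y = 0.2534
Solving, x = 2.937 × 10^-3 mol, y = 4.577 × 10^-3 mol
mass of LiOH = 2.937 × 10^-3 × 23.95 = 0.07034 g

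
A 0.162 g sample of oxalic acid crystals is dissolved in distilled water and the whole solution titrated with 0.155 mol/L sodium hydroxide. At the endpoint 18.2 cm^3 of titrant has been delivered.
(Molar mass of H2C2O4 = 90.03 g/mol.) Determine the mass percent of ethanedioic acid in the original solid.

H2C2O4 + 2 NaOH → Na2C2O4 + 2 H2O
n(NaOH) = 0.0182 L × 0.155 mol/L = 2.82 × 10^-3 mol
From the 1:2 ratio, n(H2C2O4) = 1/2 × 2.82 × 10^-3 = 1.41 × 10^-3 mol
mass of H2C2O4 = 1.41 × 10^-3 × 90.03 g/mol = 0.127 g
% H2C2O4 = 0.127 / 0.162 × 100 = 78.4 %

78.4 %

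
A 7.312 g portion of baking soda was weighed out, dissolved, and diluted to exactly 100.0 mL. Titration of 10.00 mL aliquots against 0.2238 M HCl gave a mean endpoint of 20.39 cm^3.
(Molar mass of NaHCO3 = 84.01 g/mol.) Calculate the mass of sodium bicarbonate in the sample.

NaHCO3 + HCl → NaCl + H2O + CO2
n(HCl) per titration = 0.02039 × 0.2238 = 4.563 × 10^-3 mol
n(NaHCO3) in each aliquot = 4.563 × 10^-3 mol (1:1 ratio)
n(NaHCO3) in the whole flask = 4.563 × 10^-3 × 100.0/10.00 = 0.04563 mol
mass of NaHCO3 = 0.04563 × 84.01 = 3.834 g

3.834 g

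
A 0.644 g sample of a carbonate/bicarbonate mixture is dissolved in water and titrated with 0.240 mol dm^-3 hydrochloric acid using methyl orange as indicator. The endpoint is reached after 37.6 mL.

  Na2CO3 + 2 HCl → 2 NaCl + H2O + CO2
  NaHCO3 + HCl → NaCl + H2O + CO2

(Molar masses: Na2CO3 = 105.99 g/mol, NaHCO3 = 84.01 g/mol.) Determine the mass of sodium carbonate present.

0.195 g

n(HCl) = 0.0376 × 0.240 = 9.02 × 10^-3 mol
Let x = n(Na2CO3), y = n(NaHCO3).
Titrant: 2x + 1y = 9.02 × 10^-3;  mass: 105.99x + 84.01y = 0.644
Solving, x = 1.84 × 10^-3 mol, y = 5.34 × 10^-3 mol
mass of Na2CO3 = 1.84 × 10^-3 × 105.99 = 0.195 g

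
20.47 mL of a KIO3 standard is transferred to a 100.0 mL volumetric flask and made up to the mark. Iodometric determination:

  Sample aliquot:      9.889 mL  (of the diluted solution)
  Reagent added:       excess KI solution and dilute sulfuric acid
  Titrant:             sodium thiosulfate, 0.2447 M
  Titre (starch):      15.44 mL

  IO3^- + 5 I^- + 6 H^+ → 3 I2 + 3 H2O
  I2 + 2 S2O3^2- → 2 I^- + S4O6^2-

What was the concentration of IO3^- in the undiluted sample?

0.3111 M

n(S2O3^2-) = 0.01544 × 0.2447 = 3.778 × 10^-3 mol
n(I2) = n(S2O3^2-)/2 = 1.889 × 10^-3 mol
From the 1:3 ratio, n(IO3^-) in the aliquot = 1/3 × 1.889 × 10^-3 = 6.297 × 10^-4 mol
[IO3^-]_dilute = 6.297 × 10^-4 / 0.009889 = 0.06368 mol/L
[IO3^-]_original = 0.06368 × 100.0/20.47 = 0.3111 mol/L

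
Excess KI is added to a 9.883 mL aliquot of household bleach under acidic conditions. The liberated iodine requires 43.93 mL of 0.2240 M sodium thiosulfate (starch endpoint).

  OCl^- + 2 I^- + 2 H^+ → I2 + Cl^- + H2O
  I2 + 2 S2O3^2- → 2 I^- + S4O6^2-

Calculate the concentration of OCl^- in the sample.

0.4978 M

n(S2O3^2-) = 0.04393 × 0.2240 = 9.840 × 10^-3 mol
n(I2) = n(S2O3^2-)/2 = 4.920 × 10^-3 mol
n(OCl^-) in the aliquot = 4.920 × 10^-3 mol (1:1 ratio)
[OCl^-] = 4.920 × 10^-3 / 0.009883 = 0.4978 mol/L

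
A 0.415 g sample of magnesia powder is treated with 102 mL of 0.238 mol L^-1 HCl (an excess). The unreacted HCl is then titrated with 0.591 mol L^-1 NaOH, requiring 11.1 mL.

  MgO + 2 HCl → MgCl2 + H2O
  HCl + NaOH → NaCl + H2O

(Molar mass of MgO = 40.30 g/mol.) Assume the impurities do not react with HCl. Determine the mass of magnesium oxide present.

n(HCl) added = 0.102 × 0.238 = 0.0243 mol
n(NaOH) used in back-titration = 0.0111 × 0.591 = 6.56 × 10^-3 mol
n(HCl) left over = 6.56 × 10^-3 mol (1:1 ratio)
n(HCl) consumed by analyte = 0.0243 − 6.56 × 10^-3 = 0.0177 mol
From the 1:2 ratio, n(MgO) = 1/2 × 0.0177 = 8.86 × 10^-3 mol
mass of MgO = 8.86 × 10^-3 × 40.30 = 0.357 g

0.357 g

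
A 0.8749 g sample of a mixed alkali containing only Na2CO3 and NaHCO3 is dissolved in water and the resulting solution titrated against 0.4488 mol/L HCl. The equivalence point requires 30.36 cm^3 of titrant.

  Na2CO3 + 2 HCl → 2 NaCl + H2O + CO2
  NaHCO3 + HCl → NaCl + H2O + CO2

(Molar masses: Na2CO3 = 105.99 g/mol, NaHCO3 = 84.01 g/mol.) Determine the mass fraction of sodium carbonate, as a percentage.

52.69 %

n(HCl) = 0.03036 × 0.4488 = 0.01363 mol
Let x = n(Na2CO3), y = n(NaHCO3).
Titrant: 2x + 1y = 0.01363;  mass: 105.99x + 84.01y = 0.8749
Solving, x = 4.349 × 10^-3 mol, y = 4.927 × 10^-3 mol
mass of Na2CO3 = 4.349 × 10^-3 × 105.99 = 0.4610 g
% Na2CO3 = 0.4610 / 0.8749 × 100 = 52.69 %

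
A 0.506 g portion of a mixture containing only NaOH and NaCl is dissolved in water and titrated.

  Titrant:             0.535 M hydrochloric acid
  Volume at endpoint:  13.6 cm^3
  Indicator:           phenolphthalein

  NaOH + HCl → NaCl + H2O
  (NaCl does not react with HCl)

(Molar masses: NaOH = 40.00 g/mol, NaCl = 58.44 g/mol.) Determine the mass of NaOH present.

n(HCl) = 0.0136 × 0.535 = 7.28 × 10^-3 mol
Let x = n(NaOH), y = n(NaCl).
Titrant: 1x = 7.28 × 10^-3;  mass: 40.00x + 58.44y = 0.506
Solving, x = 7.28 × 10^-3 mol, y = 3.68 × 10^-3 mol
mass of NaOH = 7.28 × 10^-3 × 40.00 = 0.291 g

0.291 g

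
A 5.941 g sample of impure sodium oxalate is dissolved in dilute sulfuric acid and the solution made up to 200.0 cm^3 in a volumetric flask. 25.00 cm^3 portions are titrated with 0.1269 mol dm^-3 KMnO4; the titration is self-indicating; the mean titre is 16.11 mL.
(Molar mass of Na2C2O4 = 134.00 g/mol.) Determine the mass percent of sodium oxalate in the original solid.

92.22 %

2 MnO4^- + 5 C2O4^2- + 16 H^+ → 2 Mn^2+ + 10 CO2 + 8 H2O
n(KMnO4) per titration = 0.01611 × 0.1269 = 2.044 × 10^-3 mol
From the 5:2 ratio, n(Na2C2O4) in each aliquot = 5/2 × 2.044 × 10^-3 = 5.111 × 10^-3 mol
n(Na2C2O4) in the whole flask = 5.111 × 10^-3 × 200.0/25.00 = 0.04089 mol
mass of Na2C2O4 = 0.04089 × 134.00 = 5.479 g
% Na2C2O4 = 5.479 / 5.941 × 100 = 92.22 %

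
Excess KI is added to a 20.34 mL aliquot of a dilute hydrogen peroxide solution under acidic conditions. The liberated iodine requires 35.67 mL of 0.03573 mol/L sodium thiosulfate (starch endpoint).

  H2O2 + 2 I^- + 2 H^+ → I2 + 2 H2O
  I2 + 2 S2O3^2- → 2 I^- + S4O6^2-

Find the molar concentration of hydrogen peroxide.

0.03133 mol/L

n(S2O3^2-) = 0.03567 × 0.03573 = 1.274 × 10^-3 mol
n(I2) = n(S2O3^2-)/2 = 6.372 × 10^-4 mol
n(H2O2) in the aliquot = 6.372 × 10^-4 mol (1:1 ratio)
[H2O2] = 6.372 × 10^-4 / 0.02034 = 0.03133 mol/L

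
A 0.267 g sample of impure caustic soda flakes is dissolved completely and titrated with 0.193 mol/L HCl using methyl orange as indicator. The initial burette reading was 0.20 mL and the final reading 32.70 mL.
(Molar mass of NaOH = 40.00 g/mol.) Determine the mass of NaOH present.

NaOH + HCl → NaCl + H2O
n(HCl) = 0.0325 L × 0.193 mol/L = 6.27 × 10^-3 mol
n(NaOH) = 6.27 × 10^-3 mol (1:1 ratio)
mass of NaOH = 6.27 × 10^-3 × 40.00 g/mol = 0.251 g

0.251 g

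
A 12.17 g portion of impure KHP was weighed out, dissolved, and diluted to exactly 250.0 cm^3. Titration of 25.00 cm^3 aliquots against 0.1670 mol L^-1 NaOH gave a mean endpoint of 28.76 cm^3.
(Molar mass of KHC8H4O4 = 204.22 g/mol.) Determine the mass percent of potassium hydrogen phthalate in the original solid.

80.60 %

KHC8H4O4 + NaOH → KNaC8H4O4 + H2O
n(NaOH) per titration = 0.02876 × 0.1670 = 4.803 × 10^-3 mol
n(KHC8H4O4) in each aliquot = 4.803 × 10^-3 mol (1:1 ratio)
n(KHC8H4O4) in the whole flask = 4.803 × 10^-3 × 250.0/25.00 = 0.04803 mol
mass of KHC8H4O4 = 0.04803 × 204.22 = 9.809 g
% KHC8H4O4 = 9.809 / 12.17 × 100 = 80.60 %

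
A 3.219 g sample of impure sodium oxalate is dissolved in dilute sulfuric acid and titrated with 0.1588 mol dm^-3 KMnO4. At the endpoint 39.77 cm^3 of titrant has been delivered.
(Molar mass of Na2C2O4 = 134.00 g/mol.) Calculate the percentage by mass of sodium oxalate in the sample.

65.72 %

2 MnO4^- + 5 C2O4^2- + 16 H^+ → 2 Mn^2+ + 10 CO2 + 8 H2O
n(KMnO4) = 0.03977 L × 0.1588 mol/L = 6.315 × 10^-3 mol
From the 5:2 ratio, n(Na2C2O4) = 5/2 × 6.315 × 10^-3 = 0.01579 mol
mass of Na2C2O4 = 0.01579 × 134.00 g/mol = 2.116 g
% Na2C2O4 = 2.116 / 3.219 × 100 = 65.72 %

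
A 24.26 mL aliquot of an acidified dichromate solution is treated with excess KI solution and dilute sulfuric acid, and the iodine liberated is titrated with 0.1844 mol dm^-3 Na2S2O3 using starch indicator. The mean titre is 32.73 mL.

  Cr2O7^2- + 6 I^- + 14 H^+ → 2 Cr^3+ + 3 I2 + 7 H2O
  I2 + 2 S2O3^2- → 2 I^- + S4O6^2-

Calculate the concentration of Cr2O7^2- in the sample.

0.04146 mol/L

n(S2O3^2-) = 0.03273 × 0.1844 = 6.035 × 10^-3 mol
n(I2) = n(S2O3^2-)/2 = 3.018 × 10^-3 mol
From the 1:3 ratio, n(Cr2O7^2-) in the aliquot = 1/3 × 3.018 × 10^-3 = 1.006 × 10^-3 mol
[Cr2O7^2-] = 1.006 × 10^-3 / 0.02426 = 0.04146 mol/L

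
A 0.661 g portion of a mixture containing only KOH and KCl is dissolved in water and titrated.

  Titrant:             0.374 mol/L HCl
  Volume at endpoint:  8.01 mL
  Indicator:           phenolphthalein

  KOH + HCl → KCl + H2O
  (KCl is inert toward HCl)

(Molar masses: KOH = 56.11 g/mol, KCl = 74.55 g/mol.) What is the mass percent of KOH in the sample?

25.4 %

n(HCl) = 0.00801 × 0.374 = 3.00 × 10^-3 mol
Let x = n(KOH), y = n(KCl).
Titrant: 1x = 3.00 × 10^-3;  mass: 56.11x + 74.55y = 0.661
Solving, x = 3.00 × 10^-3 mol, y = 6.61 × 10^-3 mol
mass of KOH = 3.00 × 10^-3 × 56.11 = 0.168 g
% KOH = 0.168 / 0.661 × 100 = 25.4 %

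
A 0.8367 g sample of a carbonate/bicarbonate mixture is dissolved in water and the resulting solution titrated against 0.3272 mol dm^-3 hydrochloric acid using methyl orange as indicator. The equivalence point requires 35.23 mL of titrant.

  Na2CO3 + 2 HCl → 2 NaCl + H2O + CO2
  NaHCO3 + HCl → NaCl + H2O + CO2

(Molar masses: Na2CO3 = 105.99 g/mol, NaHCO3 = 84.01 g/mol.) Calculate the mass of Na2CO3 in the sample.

n(HCl) = 0.03523 × 0.3272 = 0.01153 mol
Let x = n(Na2CO3), y = n(NaHCO3).
Titrant: 2x + 1y = 0.01153;  mass: 105.99x + 84.01y = 0.8367
Solving, x = 2.123 × 10^-3 mol, y = 7.281 × 10^-3 mol
mass of Na2CO3 = 2.123 × 10^-3 × 105.99 = 0.2250 g

0.2250 g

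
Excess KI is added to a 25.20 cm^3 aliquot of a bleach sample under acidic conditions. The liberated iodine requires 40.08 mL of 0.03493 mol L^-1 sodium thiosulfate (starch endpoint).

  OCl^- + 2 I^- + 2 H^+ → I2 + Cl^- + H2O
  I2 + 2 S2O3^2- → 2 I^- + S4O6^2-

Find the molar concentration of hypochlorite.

0.02778 mol/L

n(S2O3^2-) = 0.04008 × 0.03493 = 1.400 × 10^-3 mol
n(I2) = n(S2O3^2-)/2 = 7.000 × 10^-4 mol
n(OCl^-) in the aliquot = 7.000 × 10^-4 mol (1:1 ratio)
[OCl^-] = 7.000 × 10^-4 / 0.02520 = 0.02778 mol/L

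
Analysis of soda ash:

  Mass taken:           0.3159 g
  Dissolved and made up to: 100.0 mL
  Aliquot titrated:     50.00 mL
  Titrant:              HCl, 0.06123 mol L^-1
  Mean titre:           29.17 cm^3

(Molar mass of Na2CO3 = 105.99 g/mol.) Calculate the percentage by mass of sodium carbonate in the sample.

Na2CO3 + 2 HCl → 2 NaCl + H2O + CO2
n(HCl) per titration = 0.02917 × 0.06123 = 1.786 × 10^-3 mol
From the 1:2 ratio, n(Na2CO3) in each aliquot = 1/2 × 1.786 × 10^-3 = 8.930 × 10^-4 mol
n(Na2CO3) in the whole flask = 8.930 × 10^-4 × 100.0/50.00 = 1.786 × 10^-3 mol
mass of Na2CO3 = 1.786 × 10^-3 × 105.99 = 0.1893 g
% Na2CO3 = 0.1893 / 0.3159 × 100 = 59.93 %

59.93 %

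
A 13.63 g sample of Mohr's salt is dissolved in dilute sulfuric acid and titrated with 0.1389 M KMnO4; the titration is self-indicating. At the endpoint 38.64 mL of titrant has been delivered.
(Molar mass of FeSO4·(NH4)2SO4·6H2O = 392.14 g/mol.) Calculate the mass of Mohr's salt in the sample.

MnO4^- + 5 Fe^2+ + 8 H^+ → Mn^2+ + 5 Fe^3+ + 4 H2O
n(KMnO4) = 0.03864 L × 0.1389 mol/L = 5.367 × 10^-3 mol
From the 5:1 ratio, n(FeSO4·(NH4)2SO4·6H2O) = 5/1 × 5.367 × 10^-3 = 0.02684 mol
mass of FeSO4·(NH4)2SO4·6H2O = 0.02684 × 392.14 g/mol = 10.52 g

10.52 g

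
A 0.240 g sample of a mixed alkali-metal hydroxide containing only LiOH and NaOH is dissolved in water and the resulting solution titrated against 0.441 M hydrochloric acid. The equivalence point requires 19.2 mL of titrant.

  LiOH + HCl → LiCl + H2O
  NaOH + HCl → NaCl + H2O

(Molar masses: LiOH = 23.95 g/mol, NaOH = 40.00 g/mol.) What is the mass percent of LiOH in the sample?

n(HCl) = 0.0192 × 0.441 = 8.47 × 10^-3 mol
Let x = n(LiOH), y = n(NaOH).
Titrant: 1x + 1y = 8.47 × 10^-3;  mass: 23.95x + 40.00y = 0.240
Solving, x = 6.15 × 10^-3 mol, y = 2.32 × 10^-3 mol
mass of LiOH = 6.15 × 10^-3 × 23.95 = 0.147 g
% LiOH = 0.147 / 0.240 × 100 = 61.4 %

61.4 %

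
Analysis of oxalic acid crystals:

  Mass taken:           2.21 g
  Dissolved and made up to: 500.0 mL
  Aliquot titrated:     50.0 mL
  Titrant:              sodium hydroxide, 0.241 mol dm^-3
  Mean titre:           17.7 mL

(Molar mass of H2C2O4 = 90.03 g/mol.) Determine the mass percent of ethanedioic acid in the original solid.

H2C2O4 + 2 NaOH → Na2C2O4 + 2 H2O
n(NaOH) per titration = 0.0177 × 0.241 = 4.27 × 10^-3 mol
From the 1:2 ratio, n(H2C2O4) in each aliquot = 1/2 × 4.27 × 10^-3 = 2.13 × 10^-3 mol
n(H2C2O4) in the whole flask = 2.13 × 10^-3 × 500.0/50.0 = 0.0213 mol
mass of H2C2O4 = 0.0213 × 90.03 = 1.92 g
% H2C2O4 = 1.92 / 2.21 × 100 = 86.9 %

86.9 %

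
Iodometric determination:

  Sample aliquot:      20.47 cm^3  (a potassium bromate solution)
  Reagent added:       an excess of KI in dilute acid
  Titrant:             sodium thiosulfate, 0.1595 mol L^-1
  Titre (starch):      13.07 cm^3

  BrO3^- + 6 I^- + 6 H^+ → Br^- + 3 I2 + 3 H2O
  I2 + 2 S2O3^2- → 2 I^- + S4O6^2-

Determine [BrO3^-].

n(S2O3^2-) = 0.01307 × 0.1595 = 2.085 × 10^-3 mol
n(I2) = n(S2O3^2-)/2 = 1.042 × 10^-3 mol
From the 1:3 ratio, n(BrO3^-) in the aliquot = 1/3 × 1.042 × 10^-3 = 3.474 × 10^-4 mol
[BrO3^-] = 3.474 × 10^-4 / 0.02047 = 0.01697 mol/L

0.01697 mol/L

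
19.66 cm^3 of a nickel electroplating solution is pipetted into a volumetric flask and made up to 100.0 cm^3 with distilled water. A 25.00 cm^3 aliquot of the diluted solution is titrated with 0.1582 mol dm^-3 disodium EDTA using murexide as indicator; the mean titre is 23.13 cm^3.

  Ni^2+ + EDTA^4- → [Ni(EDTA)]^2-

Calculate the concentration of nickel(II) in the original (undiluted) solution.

n(EDTA) = 0.02313 × 0.1582 = 3.659 × 10^-3 mol
n(Ni2+) in the aliquot = 3.659 × 10^-3 mol (1:1 ratio)
[Ni2+]_dilute = 3.659 × 10^-3 / 0.02500 = 0.1464 mol/L
Dilution factor = 100.0 / 19.66 = 5.086
[Ni2+]_stock = 0.1464 × 5.086 = 0.7445 mol/L

0.7445 mol/L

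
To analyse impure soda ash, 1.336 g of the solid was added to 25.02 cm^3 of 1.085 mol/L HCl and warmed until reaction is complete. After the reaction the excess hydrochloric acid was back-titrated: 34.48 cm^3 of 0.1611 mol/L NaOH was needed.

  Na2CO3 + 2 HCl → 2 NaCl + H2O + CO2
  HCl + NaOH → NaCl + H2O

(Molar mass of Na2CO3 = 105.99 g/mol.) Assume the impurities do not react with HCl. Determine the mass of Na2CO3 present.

1.144 g

n(HCl) added = 0.02502 × 1.085 = 0.02715 mol
n(NaOH) used in back-titration = 0.03448 × 0.1611 = 5.555 × 10^-3 mol
n(HCl) left over = 5.555 × 10^-3 mol (1:1 ratio)
n(HCl) consumed by analyte = 0.02715 − 5.555 × 10^-3 = 0.02159 mol
From the 1:2 ratio, n(Na2CO3) = 1/2 × 0.02159 = 0.01080 mol
mass of Na2CO3 = 0.01080 × 105.99 = 1.144 g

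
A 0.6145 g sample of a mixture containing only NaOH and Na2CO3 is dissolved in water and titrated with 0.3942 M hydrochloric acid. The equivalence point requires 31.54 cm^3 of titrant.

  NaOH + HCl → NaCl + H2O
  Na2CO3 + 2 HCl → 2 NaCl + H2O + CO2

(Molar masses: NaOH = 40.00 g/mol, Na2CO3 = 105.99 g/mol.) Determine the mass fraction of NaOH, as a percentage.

n(HCl) = 0.03154 × 0.3942 = 0.01243 mol
Let x = n(NaOH), y = n(Na2CO3).
Titrant: 1x + 2y = 0.01243;  mass: 40.00x + 105.99y = 0.6145
Solving, x = 3.416 × 10^-3 mol, y = 4.509 × 10^-3 mol
mass of NaOH = 3.416 × 10^-3 × 40.00 = 0.1366 g
% NaOH = 0.1366 / 0.6145 × 100 = 22.24 %

22.24 %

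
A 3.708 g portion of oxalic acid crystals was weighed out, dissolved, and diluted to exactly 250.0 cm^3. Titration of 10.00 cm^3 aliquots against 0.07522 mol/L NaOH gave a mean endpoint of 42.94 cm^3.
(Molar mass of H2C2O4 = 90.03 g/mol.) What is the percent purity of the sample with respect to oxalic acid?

98.03 %

H2C2O4 + 2 NaOH → Na2C2O4 + 2 H2O
n(NaOH) per titration = 0.04294 × 0.07522 = 3.230 × 10^-3 mol
From the 1:2 ratio, n(H2C2O4) in each aliquot = 1/2 × 3.230 × 10^-3 = 1.615 × 10^-3 mol
n(H2C2O4) in the whole flask = 1.615 × 10^-3 × 250.0/10.00 = 0.04037 mol
mass of H2C2O4 = 0.04037 × 90.03 = 3.635 g
% H2C2O4 = 3.635 / 3.708 × 100 = 98.03 %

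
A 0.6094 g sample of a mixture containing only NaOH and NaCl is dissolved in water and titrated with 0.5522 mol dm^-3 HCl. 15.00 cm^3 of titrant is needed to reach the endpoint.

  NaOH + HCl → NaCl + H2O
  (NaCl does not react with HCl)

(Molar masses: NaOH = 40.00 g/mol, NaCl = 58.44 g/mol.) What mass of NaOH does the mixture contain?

0.3313 g

n(HCl) = 0.01500 × 0.5522 = 8.283 × 10^-3 mol
Let x = n(NaOH), y = n(NaCl).
Titrant: 1x = 8.283 × 10^-3;  mass: 40.00x + 58.44y = 0.6094
Solving, x = 8.283 × 10^-3 mol, y = 4.758 × 10^-3 mol
mass of NaOH = 8.283 × 10^-3 × 40.00 = 0.3313 g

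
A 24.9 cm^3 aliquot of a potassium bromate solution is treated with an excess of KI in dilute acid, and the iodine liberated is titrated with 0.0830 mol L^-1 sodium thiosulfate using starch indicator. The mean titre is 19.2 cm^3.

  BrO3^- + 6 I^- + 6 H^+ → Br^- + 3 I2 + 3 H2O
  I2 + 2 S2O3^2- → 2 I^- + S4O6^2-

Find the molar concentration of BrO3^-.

n(S2O3^2-) = 0.0192 × 0.0830 = 1.59 × 10^-3 mol
n(I2) = n(S2O3^2-)/2 = 7.97 × 10^-4 mol
From the 1:3 ratio, n(BrO3^-) in the aliquot = 1/3 × 7.97 × 10^-4 = 2.66 × 10^-4 mol
[BrO3^-] = 2.66 × 10^-4 / 0.0249 = 0.0107 mol/L

0.0107 mol/L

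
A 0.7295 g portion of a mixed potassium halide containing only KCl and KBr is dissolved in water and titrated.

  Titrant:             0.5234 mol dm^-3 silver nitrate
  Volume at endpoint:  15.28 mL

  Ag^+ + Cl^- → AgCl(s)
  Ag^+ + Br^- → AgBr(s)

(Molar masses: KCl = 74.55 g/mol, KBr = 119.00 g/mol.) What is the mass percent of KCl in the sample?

n(AgNO3) = 0.01528 × 0.5234 = 7.998 × 10^-3 mol
Let x = n(KCl), y = n(KBr).
Titrant: 1x + 1y = 7.998 × 10^-3;  mass: 74.55x + 119.00y = 0.7295
Solving, x = 4.999 × 10^-3 mol, y = 2.998 × 10^-3 mol
mass of KCl = 4.999 × 10^-3 × 74.55 = 0.3727 g
% KCl = 0.3727 / 0.7295 × 100 = 51.09 %

51.09 %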